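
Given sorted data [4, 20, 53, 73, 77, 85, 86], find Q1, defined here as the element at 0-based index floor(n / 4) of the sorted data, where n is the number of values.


The list has n = 7 elements.
Q1 index = floor(7 / 4) = floor(1.75) = 1
Counting from index 0 in the sorted data, the element at index 1 is 20.
Final answer: 20


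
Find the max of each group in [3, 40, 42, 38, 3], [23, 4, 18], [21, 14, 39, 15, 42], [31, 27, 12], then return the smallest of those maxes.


Find max of each group:
  Group 1: [3, 40, 42, 38, 3] -> max = 42
  Group 2: [23, 4, 18] -> max = 23
  Group 3: [21, 14, 39, 15, 42] -> max = 42
  Group 4: [31, 27, 12] -> max = 31
Maxes: [42, 23, 42, 31]
Minimum of maxes = 23
Final answer: 23


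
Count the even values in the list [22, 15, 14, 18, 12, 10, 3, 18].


Check each element:
  22 is even
  15 is odd
  14 is even
  18 is even
  12 is even
  10 is even
  3 is odd
  18 is even
Evens: [22, 14, 18, 12, 10, 18]
Count of evens = 6
Final answer: 6


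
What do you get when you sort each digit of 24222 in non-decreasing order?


The number 24222 has digits: 2, 4, 2, 2, 2
Sorted: 2, 2, 2, 2, 4
Joining the sorted digits gives the result.
Final answer: 22224


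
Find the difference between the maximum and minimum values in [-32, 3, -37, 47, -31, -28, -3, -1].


Maximum value: 47
Minimum value: -37
Range = 47 - (-37) = 84
Final answer: 84


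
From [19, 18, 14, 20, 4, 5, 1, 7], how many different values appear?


List all unique values:
Distinct values: [1, 4, 5, 7, 14, 18, 19, 20]
Count = 8
Final answer: 8


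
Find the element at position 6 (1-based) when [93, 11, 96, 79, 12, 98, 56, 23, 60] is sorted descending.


Sort descending: [98, 96, 93, 79, 60, 56, 23, 12, 11]
The 6th element (1-indexed) is at index 5.
Value = 56
Final answer: 56


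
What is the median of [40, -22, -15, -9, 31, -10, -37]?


First, sort the list: [-37, -22, -15, -10, -9, 31, 40]
The list has 7 elements (odd count).
The middle index is 3 (0-based), and the element there is -10.
Final answer: -10


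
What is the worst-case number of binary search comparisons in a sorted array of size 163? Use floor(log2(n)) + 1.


Binary search halves the search space each step.
Maximum comparisons = floor(log2(163)) + 1
log2(163) = 7.3487
floor(log2(163)) = 7, so 7 + 1 = 8
Final answer: 8


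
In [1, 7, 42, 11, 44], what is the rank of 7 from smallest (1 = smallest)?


Sort ascending: [1, 7, 11, 42, 44]
Find 7 in the sorted list.
7 is at position 2 (1-indexed).
Final answer: 2


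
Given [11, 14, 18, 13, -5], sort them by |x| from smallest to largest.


Compute absolute values:
  |11| = 11
  |14| = 14
  |18| = 18
  |13| = 13
  |-5| = 5
Absolute values in increasing order: 5 < 11 < 13 < 14 < 18
Listing the original numbers in that order gives the answer.
Final answer: [-5, 11, 13, 14, 18]


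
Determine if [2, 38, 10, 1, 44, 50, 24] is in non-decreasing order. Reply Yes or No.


Check consecutive pairs:
  2 <= 38? True
  38 <= 10? False
  10 <= 1? False
  1 <= 44? True
  44 <= 50? True
  50 <= 24? False
3 consecutive pair(s) are out of order, so the list is not sorted.
Final answer: No


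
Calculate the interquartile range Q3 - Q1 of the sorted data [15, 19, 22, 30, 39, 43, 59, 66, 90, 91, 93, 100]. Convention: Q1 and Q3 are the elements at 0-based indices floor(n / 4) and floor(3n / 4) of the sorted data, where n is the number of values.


The data has n = 12 elements.
Q1 index = floor(12 / 4) = floor(3) = 3; Q3 index = floor(3 * 12 / 4) = floor(9) = 9
Q1 = element at index 3 = 30
Q3 = element at index 9 = 91
IQR = 91 - 30 = 61
Final answer: 61


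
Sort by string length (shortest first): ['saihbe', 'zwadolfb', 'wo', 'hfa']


Compute lengths:
  'saihbe' has length 6
  'zwadolfb' has length 8
  'wo' has length 2
  'hfa' has length 3
Lengths in increasing order: 2 < 3 < 6 < 8
Listing the words in that order gives the answer.
Final answer: ['wo', 'hfa', 'saihbe', 'zwadolfb']


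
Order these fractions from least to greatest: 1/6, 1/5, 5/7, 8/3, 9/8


Convert to decimal for comparison:
  1/6 = 0.1667
  1/5 = 0.2
  5/7 = 0.7143
  8/3 = 2.6667
  9/8 = 1.125
Decimals in increasing order: 0.1667 < 0.2 < 0.7143 < 1.125 < 2.6667
Writing each back as its fraction gives the sorted order.
Final answer: 1/6, 1/5, 5/7, 9/8, 8/3


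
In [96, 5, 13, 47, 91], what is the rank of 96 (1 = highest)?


Sort descending: [96, 91, 47, 13, 5]
Find 96 in the sorted list.
96 is at position 1.
Final answer: 1


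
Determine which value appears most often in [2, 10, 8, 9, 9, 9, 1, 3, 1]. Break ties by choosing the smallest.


Count the frequency of each value:
  1 appears 2 time(s)
  2 appears 1 time(s)
  3 appears 1 time(s)
  8 appears 1 time(s)
  9 appears 3 time(s)
  10 appears 1 time(s)
Maximum frequency is 3.
Only 9 reaches that frequency, so it is the mode.
Final answer: 9


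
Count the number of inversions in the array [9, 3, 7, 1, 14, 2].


For each element, count the later elements that are smaller than it:
  9 (index 0): smaller elements after it = [3, 7, 1, 2] -> 4
  3 (index 1): smaller elements after it = [1, 2] -> 2
  7 (index 2): smaller elements after it = [1, 2] -> 2
  1 (index 3): smaller elements after it = [] -> 0
  14 (index 4): smaller elements after it = [2] -> 1
Total inversions = 4 + 2 + 2 + 0 + 1 = 9
Final answer: 9


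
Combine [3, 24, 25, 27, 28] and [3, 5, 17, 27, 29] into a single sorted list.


List A: [3, 24, 25, 27, 28]
List B: [3, 5, 17, 27, 29]
Repeatedly compare the front elements and take the smaller:
  3 vs 3 -> take 3
  24 vs 3 -> take 3
  24 vs 5 -> take 5
  24 vs 17 -> take 17
  24 vs 27 -> take 24
  25 vs 27 -> take 25
  27 vs 27 -> take 27
  28 vs 27 -> take 27
  28 vs 29 -> take 28
  A is exhausted; append the rest of B: [29]
Final answer: [3, 3, 5, 17, 24, 25, 27, 27, 28, 29]


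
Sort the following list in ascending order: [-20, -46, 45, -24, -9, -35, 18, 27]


Original list: [-20, -46, 45, -24, -9, -35, 18, 27]
Repeatedly take the smallest remaining element:
  Remaining [-20, -46, 45, -24, -9, -35, 18, 27] -> smallest is -46
  Remaining [-20, 45, -24, -9, -35, 18, 27] -> smallest is -35
  Remaining [-20, 45, -24, -9, 18, 27] -> smallest is -24
  Remaining [-20, 45, -9, 18, 27] -> smallest is -20
  Remaining [45, -9, 18, 27] -> smallest is -9
  Remaining [45, 18, 27] -> smallest is 18
  Remaining [45, 27] -> smallest is 27
  Remaining [45] -> smallest is 45
Collecting the picks in order gives the sorted list.
Final answer: [-46, -35, -24, -20, -9, 18, 27, 45]


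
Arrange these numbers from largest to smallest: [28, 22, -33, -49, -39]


Original list: [28, 22, -33, -49, -39]
Repeatedly take the largest remaining element:
  Remaining [28, 22, -33, -49, -39] -> largest is 28
  Remaining [22, -33, -49, -39] -> largest is 22
  Remaining [-33, -49, -39] -> largest is -33
  Remaining [-49, -39] -> largest is -39
  Remaining [-49] -> largest is -49
Collecting the picks in order gives the descending list.
Final answer: [28, 22, -33, -39, -49]


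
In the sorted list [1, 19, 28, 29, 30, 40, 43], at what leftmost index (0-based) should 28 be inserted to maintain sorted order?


List is sorted: [1, 19, 28, 29, 30, 40, 43]
We need the leftmost position where 28 can be inserted, i.e. the first index whose element is >= 28 (or the end of the list if none is).
Binary search with low=0, high=7 (0-based indices):
  low=0, high=7, mid=3: a[3]=29 >= 28, so high = 3
  low=0, high=3, mid=1: a[1]=19 < 28, so low = 2
  low=2, high=3, mid=2: a[2]=28 >= 28, so high = 2
Now low = high = 2, so the insertion index is 2.
Final answer: 2


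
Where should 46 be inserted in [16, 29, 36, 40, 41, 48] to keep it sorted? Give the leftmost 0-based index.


List is sorted: [16, 29, 36, 40, 41, 48]
We need the leftmost position where 46 can be inserted, i.e. the first index whose element is >= 46 (or the end of the list if none is).
Binary search with low=0, high=6 (0-based indices):
  low=0, high=6, mid=3: a[3]=40 < 46, so low = 4
  low=4, high=6, mid=5: a[5]=48 >= 46, so high = 5
  low=4, high=5, mid=4: a[4]=41 < 46, so low = 5
Now low = high = 5, so the insertion index is 5.
Final answer: 5


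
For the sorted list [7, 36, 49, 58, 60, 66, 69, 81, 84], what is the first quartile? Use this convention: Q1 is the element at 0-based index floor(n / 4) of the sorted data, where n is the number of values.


The list has n = 9 elements.
Q1 index = floor(9 / 4) = floor(2.25) = 2
Counting from index 0 in the sorted data, the element at index 2 is 49.
Final answer: 49


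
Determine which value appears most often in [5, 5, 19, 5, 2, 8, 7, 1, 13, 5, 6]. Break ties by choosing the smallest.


Count the frequency of each value:
  1 appears 1 time(s)
  2 appears 1 time(s)
  5 appears 4 time(s)
  6 appears 1 time(s)
  7 appears 1 time(s)
  8 appears 1 time(s)
  13 appears 1 time(s)
  19 appears 1 time(s)
Maximum frequency is 4.
Only 5 reaches that frequency, so it is the mode.
Final answer: 5


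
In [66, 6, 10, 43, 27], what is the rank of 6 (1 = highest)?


Sort descending: [66, 43, 27, 10, 6]
Find 6 in the sorted list.
6 is at position 5.
Final answer: 5


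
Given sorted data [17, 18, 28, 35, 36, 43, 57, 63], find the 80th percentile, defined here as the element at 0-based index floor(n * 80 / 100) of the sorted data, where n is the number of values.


The dataset has n = 8 elements.
Index = floor(8 * 80 / 100) = floor(640 / 100) = floor(6.4) = 6
Counting from index 0 in the sorted data, the element at index 6 is 57.
Final answer: 57


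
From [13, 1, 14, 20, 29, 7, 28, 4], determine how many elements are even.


Check each element:
  13 is odd
  1 is odd
  14 is even
  20 is even
  29 is odd
  7 is odd
  28 is even
  4 is even
Evens: [14, 20, 28, 4]
Count of evens = 4
Final answer: 4


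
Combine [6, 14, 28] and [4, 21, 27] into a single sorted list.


List A: [6, 14, 28]
List B: [4, 21, 27]
Repeatedly compare the front elements and take the smaller:
  6 vs 4 -> take 4
  6 vs 21 -> take 6
  14 vs 21 -> take 14
  28 vs 21 -> take 21
  28 vs 27 -> take 27
  B is exhausted; append the rest of A: [28]
Final answer: [4, 6, 14, 21, 27, 28]


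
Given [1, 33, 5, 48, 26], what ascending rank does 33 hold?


Sort ascending: [1, 5, 26, 33, 48]
Find 33 in the sorted list.
33 is at position 4 (1-indexed).
Final answer: 4


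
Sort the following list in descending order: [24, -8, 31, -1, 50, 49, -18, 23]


Original list: [24, -8, 31, -1, 50, 49, -18, 23]
Repeatedly take the largest remaining element:
  Remaining [24, -8, 31, -1, 50, 49, -18, 23] -> largest is 50
  Remaining [24, -8, 31, -1, 49, -18, 23] -> largest is 49
  Remaining [24, -8, 31, -1, -18, 23] -> largest is 31
  Remaining [24, -8, -1, -18, 23] -> largest is 24
  Remaining [-8, -1, -18, 23] -> largest is 23
  Remaining [-8, -1, -18] -> largest is -1
  Remaining [-8, -18] -> largest is -8
  Remaining [-18] -> largest is -18
Collecting the picks in order gives the descending list.
Final answer: [50, 49, 31, 24, 23, -1, -8, -18]


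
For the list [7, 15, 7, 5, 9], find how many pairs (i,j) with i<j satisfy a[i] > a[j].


For each element, count the later elements that are smaller than it:
  7 (index 0): smaller elements after it = [5] -> 1
  15 (index 1): smaller elements after it = [7, 5, 9] -> 3
  7 (index 2): smaller elements after it = [5] -> 1
  5 (index 3): smaller elements after it = [] -> 0
Total inversions = 1 + 3 + 1 + 0 = 5
Final answer: 5


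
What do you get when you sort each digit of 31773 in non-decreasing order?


The number 31773 has digits: 3, 1, 7, 7, 3
Sorted: 1, 3, 3, 7, 7
Joining the sorted digits gives the result.
Final answer: 13377


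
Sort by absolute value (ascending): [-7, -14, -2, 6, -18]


Compute absolute values:
  |-7| = 7
  |-14| = 14
  |-2| = 2
  |6| = 6
  |-18| = 18
Absolute values in increasing order: 2 < 6 < 7 < 14 < 18
Listing the original numbers in that order gives the answer.
Final answer: [-2, 6, -7, -14, -18]


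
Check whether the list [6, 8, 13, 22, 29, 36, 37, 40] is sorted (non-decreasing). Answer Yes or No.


Check consecutive pairs:
  6 <= 8? True
  8 <= 13? True
  13 <= 22? True
  22 <= 29? True
  29 <= 36? True
  36 <= 37? True
  37 <= 40? True
Every consecutive pair is in order, so the list is non-decreasing.
Final answer: Yes


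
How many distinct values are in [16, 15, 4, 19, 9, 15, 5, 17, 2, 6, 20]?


List all unique values:
Distinct values: [2, 4, 5, 6, 9, 15, 16, 17, 19, 20]
Count = 10
Final answer: 10


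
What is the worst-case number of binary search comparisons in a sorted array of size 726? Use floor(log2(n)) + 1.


Binary search halves the search space each step.
Maximum comparisons = floor(log2(726)) + 1
log2(726) = 9.5038
floor(log2(726)) = 9, so 9 + 1 = 10
Final answer: 10


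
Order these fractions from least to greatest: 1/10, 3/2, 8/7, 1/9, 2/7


Convert to decimal for comparison:
  1/10 = 0.1
  3/2 = 1.5
  8/7 = 1.1429
  1/9 = 0.1111
  2/7 = 0.2857
Decimals in increasing order: 0.1 < 0.1111 < 0.2857 < 1.1429 < 1.5
Writing each back as its fraction gives the sorted order.
Final answer: 1/10, 1/9, 2/7, 8/7, 3/2


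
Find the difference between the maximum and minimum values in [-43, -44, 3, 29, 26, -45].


Maximum value: 29
Minimum value: -45
Range = 29 - (-45) = 74
Final answer: 74


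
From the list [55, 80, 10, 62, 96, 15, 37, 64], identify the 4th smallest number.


Sort ascending: [10, 15, 37, 55, 62, 64, 80, 96]
The 4th element (1-indexed) is at index 3.
Value = 55
Final answer: 55


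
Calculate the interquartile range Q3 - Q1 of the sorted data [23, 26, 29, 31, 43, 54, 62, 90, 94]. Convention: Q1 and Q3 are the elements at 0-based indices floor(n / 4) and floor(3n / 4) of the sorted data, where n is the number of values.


The data has n = 9 elements.
Q1 index = floor(9 / 4) = floor(2.25) = 2; Q3 index = floor(3 * 9 / 4) = floor(6.75) = 6
Q1 = element at index 2 = 29
Q3 = element at index 6 = 62
IQR = 62 - 29 = 33
Final answer: 33


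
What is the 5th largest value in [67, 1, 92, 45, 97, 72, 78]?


Sort descending: [97, 92, 78, 72, 67, 45, 1]
The 5th element (1-indexed) is at index 4.
Value = 67
Final answer: 67


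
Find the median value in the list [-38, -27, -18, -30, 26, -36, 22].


First, sort the list: [-38, -36, -30, -27, -18, 22, 26]
The list has 7 elements (odd count).
The middle index is 3 (0-based), and the element there is -27.
Final answer: -27


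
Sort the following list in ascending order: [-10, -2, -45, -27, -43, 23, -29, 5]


Original list: [-10, -2, -45, -27, -43, 23, -29, 5]
Repeatedly take the smallest remaining element:
  Remaining [-10, -2, -45, -27, -43, 23, -29, 5] -> smallest is -45
  Remaining [-10, -2, -27, -43, 23, -29, 5] -> smallest is -43
  Remaining [-10, -2, -27, 23, -29, 5] -> smallest is -29
  Remaining [-10, -2, -27, 23, 5] -> smallest is -27
  Remaining [-10, -2, 23, 5] -> smallest is -10
  Remaining [-2, 23, 5] -> smallest is -2
  Remaining [23, 5] -> smallest is 5
  Remaining [23] -> smallest is 23
Collecting the picks in order gives the sorted list.
Final answer: [-45, -43, -29, -27, -10, -2, 5, 23]


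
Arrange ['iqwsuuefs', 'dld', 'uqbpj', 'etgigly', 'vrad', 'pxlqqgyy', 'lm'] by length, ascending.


Compute lengths:
  'iqwsuuefs' has length 9
  'dld' has length 3
  'uqbpj' has length 5
  'etgigly' has length 7
  'vrad' has length 4
  'pxlqqgyy' has length 8
  'lm' has length 2
Lengths in increasing order: 2 < 3 < 4 < 5 < 7 < 8 < 9
Listing the words in that order gives the answer.
Final answer: ['lm', 'dld', 'vrad', 'uqbpj', 'etgigly', 'pxlqqgyy', 'iqwsuuefs']


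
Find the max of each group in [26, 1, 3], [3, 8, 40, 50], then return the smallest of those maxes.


Find max of each group:
  Group 1: [26, 1, 3] -> max = 26
  Group 2: [3, 8, 40, 50] -> max = 50
Maxes: [26, 50]
Minimum of maxes = 26
Final answer: 26


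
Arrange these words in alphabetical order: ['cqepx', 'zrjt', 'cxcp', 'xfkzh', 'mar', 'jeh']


Compare strings character by character (the first differing letter decides):
  'cqepx' < 'cxcp' since 'q' < 'x' at position 2
  'cxcp' < 'jeh' since 'c' < 'j' at position 1
  'jeh' < 'mar' since 'j' < 'm' at position 1
  'mar' < 'xfkzh' since 'm' < 'x' at position 1
  'xfkzh' < 'zrjt' since 'x' < 'z' at position 1
Chaining these comparisons gives the alphabetical order.
Final answer: ['cqepx', 'cxcp', 'jeh', 'mar', 'xfkzh', 'zrjt']


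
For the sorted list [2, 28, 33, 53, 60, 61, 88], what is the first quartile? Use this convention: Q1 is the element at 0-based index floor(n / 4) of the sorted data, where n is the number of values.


The list has n = 7 elements.
Q1 index = floor(7 / 4) = floor(1.75) = 1
Counting from index 0 in the sorted data, the element at index 1 is 28.
Final answer: 28


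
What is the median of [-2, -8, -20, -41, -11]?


First, sort the list: [-41, -20, -11, -8, -2]
The list has 5 elements (odd count).
The middle index is 2 (0-based), and the element there is -11.
Final answer: -11


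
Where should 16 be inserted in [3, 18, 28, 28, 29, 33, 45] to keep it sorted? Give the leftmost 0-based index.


List is sorted: [3, 18, 28, 28, 29, 33, 45]
We need the leftmost position where 16 can be inserted, i.e. the first index whose element is >= 16 (or the end of the list if none is).
Binary search with low=0, high=7 (0-based indices):
  low=0, high=7, mid=3: a[3]=28 >= 16, so high = 3
  low=0, high=3, mid=1: a[1]=18 >= 16, so high = 1
  low=0, high=1, mid=0: a[0]=3 < 16, so low = 1
Now low = high = 1, so the insertion index is 1.
Final answer: 1


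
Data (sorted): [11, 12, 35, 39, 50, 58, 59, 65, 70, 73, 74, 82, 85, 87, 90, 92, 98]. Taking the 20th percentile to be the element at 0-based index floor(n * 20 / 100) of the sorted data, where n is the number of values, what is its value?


The dataset has n = 17 elements.
Index = floor(17 * 20 / 100) = floor(340 / 100) = floor(3.4) = 3
Counting from index 0 in the sorted data, the element at index 3 is 39.
Final answer: 39


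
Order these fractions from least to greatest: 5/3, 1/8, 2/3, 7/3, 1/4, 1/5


Convert to decimal for comparison:
  5/3 = 1.6667
  1/8 = 0.125
  2/3 = 0.6667
  7/3 = 2.3333
  1/4 = 0.25
  1/5 = 0.2
Decimals in increasing order: 0.125 < 0.2 < 0.25 < 0.6667 < 1.6667 < 2.3333
Writing each back as its fraction gives the sorted order.
Final answer: 1/8, 1/5, 1/4, 2/3, 5/3, 7/3


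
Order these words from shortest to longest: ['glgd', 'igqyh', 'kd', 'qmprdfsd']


Compute lengths:
  'glgd' has length 4
  'igqyh' has length 5
  'kd' has length 2
  'qmprdfsd' has length 8
Lengths in increasing order: 2 < 4 < 5 < 8
Listing the words in that order gives the answer.
Final answer: ['kd', 'glgd', 'igqyh', 'qmprdfsd']


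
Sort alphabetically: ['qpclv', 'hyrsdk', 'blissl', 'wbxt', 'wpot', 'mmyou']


Compare strings character by character (the first differing letter decides):
  'blissl' < 'hyrsdk' since 'b' < 'h' at position 1
  'hyrsdk' < 'mmyou' since 'h' < 'm' at position 1
  'mmyou' < 'qpclv' since 'm' < 'q' at position 1
  'qpclv' < 'wbxt' since 'q' < 'w' at position 1
  'wbxt' < 'wpot' since 'b' < 'p' at position 2
Chaining these comparisons gives the alphabetical order.
Final answer: ['blissl', 'hyrsdk', 'mmyou', 'qpclv', 'wbxt', 'wpot']


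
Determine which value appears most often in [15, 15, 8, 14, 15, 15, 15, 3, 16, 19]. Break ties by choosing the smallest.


Count the frequency of each value:
  3 appears 1 time(s)
  8 appears 1 time(s)
  14 appears 1 time(s)
  15 appears 5 time(s)
  16 appears 1 time(s)
  19 appears 1 time(s)
Maximum frequency is 5.
Only 15 reaches that frequency, so it is the mode.
Final answer: 15


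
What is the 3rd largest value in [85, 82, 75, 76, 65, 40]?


Sort descending: [85, 82, 76, 75, 65, 40]
The 3rd element (1-indexed) is at index 2.
Value = 76
Final answer: 76


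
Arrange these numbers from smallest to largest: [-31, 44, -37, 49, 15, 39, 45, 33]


Original list: [-31, 44, -37, 49, 15, 39, 45, 33]
Repeatedly take the smallest remaining element:
  Remaining [-31, 44, -37, 49, 15, 39, 45, 33] -> smallest is -37
  Remaining [-31, 44, 49, 15, 39, 45, 33] -> smallest is -31
  Remaining [44, 49, 15, 39, 45, 33] -> smallest is 15
  Remaining [44, 49, 39, 45, 33] -> smallest is 33
  Remaining [44, 49, 39, 45] -> smallest is 39
  Remaining [44, 49, 45] -> smallest is 44
  Remaining [49, 45] -> smallest is 45
  Remaining [49] -> smallest is 49
Collecting the picks in order gives the sorted list.
Final answer: [-37, -31, 15, 33, 39, 44, 45, 49]


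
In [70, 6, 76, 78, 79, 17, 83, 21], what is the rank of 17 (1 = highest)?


Sort descending: [83, 79, 78, 76, 70, 21, 17, 6]
Find 17 in the sorted list.
17 is at position 7.
Final answer: 7


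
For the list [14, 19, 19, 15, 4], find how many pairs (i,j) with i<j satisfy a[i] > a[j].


For each element, count the later elements that are smaller than it:
  14 (index 0): smaller elements after it = [4] -> 1
  19 (index 1): smaller elements after it = [15, 4] -> 2
  19 (index 2): smaller elements after it = [15, 4] -> 2
  15 (index 3): smaller elements after it = [4] -> 1
Total inversions = 1 + 2 + 2 + 1 = 6
Final answer: 6


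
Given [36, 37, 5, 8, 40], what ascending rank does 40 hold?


Sort ascending: [5, 8, 36, 37, 40]
Find 40 in the sorted list.
40 is at position 5 (1-indexed).
Final answer: 5


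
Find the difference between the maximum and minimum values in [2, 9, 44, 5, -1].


Maximum value: 44
Minimum value: -1
Range = 44 - (-1) = 45
Final answer: 45


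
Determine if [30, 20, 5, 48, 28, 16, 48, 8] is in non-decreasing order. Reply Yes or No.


Check consecutive pairs:
  30 <= 20? False
  20 <= 5? False
  5 <= 48? True
  48 <= 28? False
  28 <= 16? False
  16 <= 48? True
  48 <= 8? False
5 consecutive pair(s) are out of order, so the list is not sorted.
Final answer: No


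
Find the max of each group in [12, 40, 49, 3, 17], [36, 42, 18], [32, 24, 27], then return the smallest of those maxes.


Find max of each group:
  Group 1: [12, 40, 49, 3, 17] -> max = 49
  Group 2: [36, 42, 18] -> max = 42
  Group 3: [32, 24, 27] -> max = 32
Maxes: [49, 42, 32]
Minimum of maxes = 32
Final answer: 32


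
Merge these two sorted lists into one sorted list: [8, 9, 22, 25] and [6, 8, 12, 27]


List A: [8, 9, 22, 25]
List B: [6, 8, 12, 27]
Repeatedly compare the front elements and take the smaller:
  8 vs 6 -> take 6
  8 vs 8 -> take 8
  9 vs 8 -> take 8
  9 vs 12 -> take 9
  22 vs 12 -> take 12
  22 vs 27 -> take 22
  25 vs 27 -> take 25
  A is exhausted; append the rest of B: [27]
Final answer: [6, 8, 8, 9, 12, 22, 25, 27]


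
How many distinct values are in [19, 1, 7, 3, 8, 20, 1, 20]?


List all unique values:
Distinct values: [1, 3, 7, 8, 19, 20]
Count = 6
Final answer: 6


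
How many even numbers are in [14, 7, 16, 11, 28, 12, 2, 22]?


Check each element:
  14 is even
  7 is odd
  16 is even
  11 is odd
  28 is even
  12 is even
  2 is even
  22 is even
Evens: [14, 16, 28, 12, 2, 22]
Count of evens = 6
Final answer: 6


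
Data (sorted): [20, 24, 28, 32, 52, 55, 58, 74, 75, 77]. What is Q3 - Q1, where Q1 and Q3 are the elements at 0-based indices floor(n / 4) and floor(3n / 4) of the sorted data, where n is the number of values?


The data has n = 10 elements.
Q1 index = floor(10 / 4) = floor(2.5) = 2; Q3 index = floor(3 * 10 / 4) = floor(7.5) = 7
Q1 = element at index 2 = 28
Q3 = element at index 7 = 74
IQR = 74 - 28 = 46
Final answer: 46


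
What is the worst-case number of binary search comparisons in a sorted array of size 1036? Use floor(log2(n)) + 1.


Binary search halves the search space each step.
Maximum comparisons = floor(log2(1036)) + 1
log2(1036) = 10.0168
floor(log2(1036)) = 10, so 10 + 1 = 11
Final answer: 11


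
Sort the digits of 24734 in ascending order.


The number 24734 has digits: 2, 4, 7, 3, 4
Sorted: 2, 3, 4, 4, 7
Joining the sorted digits gives the result.
Final answer: 23447


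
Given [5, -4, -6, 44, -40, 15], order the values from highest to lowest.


Original list: [5, -4, -6, 44, -40, 15]
Repeatedly take the largest remaining element:
  Remaining [5, -4, -6, 44, -40, 15] -> largest is 44
  Remaining [5, -4, -6, -40, 15] -> largest is 15
  Remaining [5, -4, -6, -40] -> largest is 5
  Remaining [-4, -6, -40] -> largest is -4
  Remaining [-6, -40] -> largest is -6
  Remaining [-40] -> largest is -40
Collecting the picks in order gives the descending list.
Final answer: [44, 15, 5, -4, -6, -40]


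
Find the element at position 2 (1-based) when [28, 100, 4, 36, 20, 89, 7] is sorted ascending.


Sort ascending: [4, 7, 20, 28, 36, 89, 100]
The 2nd element (1-indexed) is at index 1.
Value = 7
Final answer: 7


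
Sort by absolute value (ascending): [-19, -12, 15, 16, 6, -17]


Compute absolute values:
  |-19| = 19
  |-12| = 12
  |15| = 15
  |16| = 16
  |6| = 6
  |-17| = 17
Absolute values in increasing order: 6 < 12 < 15 < 16 < 17 < 19
Listing the original numbers in that order gives the answer.
Final answer: [6, -12, 15, 16, -17, -19]


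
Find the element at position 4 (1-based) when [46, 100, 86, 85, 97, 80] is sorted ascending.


Sort ascending: [46, 80, 85, 86, 97, 100]
The 4th element (1-indexed) is at index 3.
Value = 86
Final answer: 86


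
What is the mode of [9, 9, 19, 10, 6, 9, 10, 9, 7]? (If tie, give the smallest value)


Count the frequency of each value:
  6 appears 1 time(s)
  7 appears 1 time(s)
  9 appears 4 time(s)
  10 appears 2 time(s)
  19 appears 1 time(s)
Maximum frequency is 4.
Only 9 reaches that frequency, so it is the mode.
Final answer: 9


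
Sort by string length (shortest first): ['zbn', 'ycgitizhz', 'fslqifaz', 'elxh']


Compute lengths:
  'zbn' has length 3
  'ycgitizhz' has length 9
  'fslqifaz' has length 8
  'elxh' has length 4
Lengths in increasing order: 3 < 4 < 8 < 9
Listing the words in that order gives the answer.
Final answer: ['zbn', 'elxh', 'fslqifaz', 'ycgitizhz']


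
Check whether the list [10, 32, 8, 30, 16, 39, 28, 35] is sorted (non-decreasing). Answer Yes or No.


Check consecutive pairs:
  10 <= 32? True
  32 <= 8? False
  8 <= 30? True
  30 <= 16? False
  16 <= 39? True
  39 <= 28? False
  28 <= 35? True
3 consecutive pair(s) are out of order, so the list is not sorted.
Final answer: No


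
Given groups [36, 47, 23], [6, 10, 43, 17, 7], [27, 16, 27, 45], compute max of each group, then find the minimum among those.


Find max of each group:
  Group 1: [36, 47, 23] -> max = 47
  Group 2: [6, 10, 43, 17, 7] -> max = 43
  Group 3: [27, 16, 27, 45] -> max = 45
Maxes: [47, 43, 45]
Minimum of maxes = 43
Final answer: 43


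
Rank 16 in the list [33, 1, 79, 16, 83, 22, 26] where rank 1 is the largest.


Sort descending: [83, 79, 33, 26, 22, 16, 1]
Find 16 in the sorted list.
16 is at position 6.
Final answer: 6


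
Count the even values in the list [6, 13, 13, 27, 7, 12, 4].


Check each element:
  6 is even
  13 is odd
  13 is odd
  27 is odd
  7 is odd
  12 is even
  4 is even
Evens: [6, 12, 4]
Count of evens = 3
Final answer: 3


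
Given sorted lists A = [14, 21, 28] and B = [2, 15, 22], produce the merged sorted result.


List A: [14, 21, 28]
List B: [2, 15, 22]
Repeatedly compare the front elements and take the smaller:
  14 vs 2 -> take 2
  14 vs 15 -> take 14
  21 vs 15 -> take 15
  21 vs 22 -> take 21
  28 vs 22 -> take 22
  B is exhausted; append the rest of A: [28]
Final answer: [2, 14, 15, 21, 22, 28]


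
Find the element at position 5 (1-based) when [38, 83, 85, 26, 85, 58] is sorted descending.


Sort descending: [85, 85, 83, 58, 38, 26]
The 5th element (1-indexed) is at index 4.
Value = 38
Final answer: 38


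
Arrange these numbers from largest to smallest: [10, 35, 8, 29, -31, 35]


Original list: [10, 35, 8, 29, -31, 35]
Repeatedly take the largest remaining element:
  Remaining [10, 35, 8, 29, -31, 35] -> largest is 35
  Remaining [10, 8, 29, -31, 35] -> largest is 35
  Remaining [10, 8, 29, -31] -> largest is 29
  Remaining [10, 8, -31] -> largest is 10
  Remaining [8, -31] -> largest is 8
  Remaining [-31] -> largest is -31
Collecting the picks in order gives the descending list.
Final answer: [35, 35, 29, 10, 8, -31]


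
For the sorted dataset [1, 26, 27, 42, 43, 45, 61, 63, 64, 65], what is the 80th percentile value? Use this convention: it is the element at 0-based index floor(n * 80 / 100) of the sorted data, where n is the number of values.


The dataset has n = 10 elements.
Index = floor(10 * 80 / 100) = floor(800 / 100) = floor(8) = 8
Counting from index 0 in the sorted data, the element at index 8 is 64.
Final answer: 64


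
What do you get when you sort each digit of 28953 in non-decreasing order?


The number 28953 has digits: 2, 8, 9, 5, 3
Sorted: 2, 3, 5, 8, 9
Joining the sorted digits gives the result.
Final answer: 23589


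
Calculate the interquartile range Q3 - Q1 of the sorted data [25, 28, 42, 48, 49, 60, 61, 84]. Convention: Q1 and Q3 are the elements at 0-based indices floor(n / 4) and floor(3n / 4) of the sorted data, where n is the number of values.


The data has n = 8 elements.
Q1 index = floor(8 / 4) = floor(2) = 2; Q3 index = floor(3 * 8 / 4) = floor(6) = 6
Q1 = element at index 2 = 42
Q3 = element at index 6 = 61
IQR = 61 - 42 = 19
Final answer: 19


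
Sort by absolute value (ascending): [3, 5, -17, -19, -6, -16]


Compute absolute values:
  |3| = 3
  |5| = 5
  |-17| = 17
  |-19| = 19
  |-6| = 6
  |-16| = 16
Absolute values in increasing order: 3 < 5 < 6 < 16 < 17 < 19
Listing the original numbers in that order gives the answer.
Final answer: [3, 5, -6, -16, -17, -19]


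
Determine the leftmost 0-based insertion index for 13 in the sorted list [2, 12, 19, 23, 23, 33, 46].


List is sorted: [2, 12, 19, 23, 23, 33, 46]
We need the leftmost position where 13 can be inserted, i.e. the first index whose element is >= 13 (or the end of the list if none is).
Binary search with low=0, high=7 (0-based indices):
  low=0, high=7, mid=3: a[3]=23 >= 13, so high = 3
  low=0, high=3, mid=1: a[1]=12 < 13, so low = 2
  low=2, high=3, mid=2: a[2]=19 >= 13, so high = 2
Now low = high = 2, so the insertion index is 2.
Final answer: 2


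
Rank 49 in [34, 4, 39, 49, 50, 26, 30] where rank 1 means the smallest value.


Sort ascending: [4, 26, 30, 34, 39, 49, 50]
Find 49 in the sorted list.
49 is at position 6 (1-indexed).
Final answer: 6


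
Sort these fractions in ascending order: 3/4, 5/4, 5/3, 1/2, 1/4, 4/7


Convert to decimal for comparison:
  3/4 = 0.75
  5/4 = 1.25
  5/3 = 1.6667
  1/2 = 0.5
  1/4 = 0.25
  4/7 = 0.5714
Decimals in increasing order: 0.25 < 0.5 < 0.5714 < 0.75 < 1.25 < 1.6667
Writing each back as its fraction gives the sorted order.
Final answer: 1/4, 1/2, 4/7, 3/4, 5/4, 5/3


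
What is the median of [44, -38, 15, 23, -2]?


First, sort the list: [-38, -2, 15, 23, 44]
The list has 5 elements (odd count).
The middle index is 2 (0-based), and the element there is 15.
Final answer: 15


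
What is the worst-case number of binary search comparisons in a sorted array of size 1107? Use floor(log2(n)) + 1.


Binary search halves the search space each step.
Maximum comparisons = floor(log2(1107)) + 1
log2(1107) = 10.1124
floor(log2(1107)) = 10, so 10 + 1 = 11
Final answer: 11


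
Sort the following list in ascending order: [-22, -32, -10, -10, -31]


Original list: [-22, -32, -10, -10, -31]
Repeatedly take the smallest remaining element:
  Remaining [-22, -32, -10, -10, -31] -> smallest is -32
  Remaining [-22, -10, -10, -31] -> smallest is -31
  Remaining [-22, -10, -10] -> smallest is -22
  Remaining [-10, -10] -> smallest is -10
  Remaining [-10] -> smallest is -10
Collecting the picks in order gives the sorted list.
Final answer: [-32, -31, -22, -10, -10]


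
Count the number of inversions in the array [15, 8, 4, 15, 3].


For each element, count the later elements that are smaller than it:
  15 (index 0): smaller elements after it = [8, 4, 3] -> 3
  8 (index 1): smaller elements after it = [4, 3] -> 2
  4 (index 2): smaller elements after it = [3] -> 1
  15 (index 3): smaller elements after it = [3] -> 1
Total inversions = 3 + 2 + 1 + 1 = 7
Final answer: 7


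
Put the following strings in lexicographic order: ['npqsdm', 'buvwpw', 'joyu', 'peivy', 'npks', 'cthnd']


Compare strings character by character (the first differing letter decides):
  'buvwpw' < 'cthnd' since 'b' < 'c' at position 1
  'cthnd' < 'joyu' since 'c' < 'j' at position 1
  'joyu' < 'npks' since 'j' < 'n' at position 1
  'npks' < 'npqsdm' since 'k' < 'q' at position 3
  'npqsdm' < 'peivy' since 'n' < 'p' at position 1
Chaining these comparisons gives the alphabetical order.
Final answer: ['buvwpw', 'cthnd', 'joyu', 'npks', 'npqsdm', 'peivy']


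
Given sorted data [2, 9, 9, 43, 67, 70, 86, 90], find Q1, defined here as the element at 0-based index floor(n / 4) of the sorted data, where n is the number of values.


The list has n = 8 elements.
Q1 index = floor(8 / 4) = floor(2) = 2
Counting from index 0 in the sorted data, the element at index 2 is 9.
Final answer: 9


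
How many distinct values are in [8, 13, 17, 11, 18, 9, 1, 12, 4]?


List all unique values:
Distinct values: [1, 4, 8, 9, 11, 12, 13, 17, 18]
Count = 9
Final answer: 9


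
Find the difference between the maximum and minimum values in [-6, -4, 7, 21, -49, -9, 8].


Maximum value: 21
Minimum value: -49
Range = 21 - (-49) = 70
Final answer: 70


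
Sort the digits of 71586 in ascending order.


The number 71586 has digits: 7, 1, 5, 8, 6
Sorted: 1, 5, 6, 7, 8
Joining the sorted digits gives the result.
Final answer: 15678


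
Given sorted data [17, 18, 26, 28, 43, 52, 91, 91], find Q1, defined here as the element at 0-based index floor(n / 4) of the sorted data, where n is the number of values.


The list has n = 8 elements.
Q1 index = floor(8 / 4) = floor(2) = 2
Counting from index 0 in the sorted data, the element at index 2 is 26.
Final answer: 26


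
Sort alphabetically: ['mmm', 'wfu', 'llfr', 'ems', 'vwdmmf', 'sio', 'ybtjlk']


Compare strings character by character (the first differing letter decides):
  'ems' < 'llfr' since 'e' < 'l' at position 1
  'llfr' < 'mmm' since 'l' < 'm' at position 1
  'mmm' < 'sio' since 'm' < 's' at position 1
  'sio' < 'vwdmmf' since 's' < 'v' at position 1
  'vwdmmf' < 'wfu' since 'v' < 'w' at position 1
  'wfu' < 'ybtjlk' since 'w' < 'y' at position 1
Chaining these comparisons gives the alphabetical order.
Final answer: ['ems', 'llfr', 'mmm', 'sio', 'vwdmmf', 'wfu', 'ybtjlk']


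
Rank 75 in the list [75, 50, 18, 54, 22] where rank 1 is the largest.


Sort descending: [75, 54, 50, 22, 18]
Find 75 in the sorted list.
75 is at position 1.
Final answer: 1


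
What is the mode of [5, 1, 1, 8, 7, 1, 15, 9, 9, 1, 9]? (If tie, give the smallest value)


Count the frequency of each value:
  1 appears 4 time(s)
  5 appears 1 time(s)
  7 appears 1 time(s)
  8 appears 1 time(s)
  9 appears 3 time(s)
  15 appears 1 time(s)
Maximum frequency is 4.
Only 1 reaches that frequency, so it is the mode.
Final answer: 1


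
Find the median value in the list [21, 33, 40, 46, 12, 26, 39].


First, sort the list: [12, 21, 26, 33, 39, 40, 46]
The list has 7 elements (odd count).
The middle index is 3 (0-based), and the element there is 33.
Final answer: 33


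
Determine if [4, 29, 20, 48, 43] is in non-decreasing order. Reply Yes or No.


Check consecutive pairs:
  4 <= 29? True
  29 <= 20? False
  20 <= 48? True
  48 <= 43? False
2 consecutive pair(s) are out of order, so the list is not sorted.
Final answer: No


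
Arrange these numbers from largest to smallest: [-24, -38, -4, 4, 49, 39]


Original list: [-24, -38, -4, 4, 49, 39]
Repeatedly take the largest remaining element:
  Remaining [-24, -38, -4, 4, 49, 39] -> largest is 49
  Remaining [-24, -38, -4, 4, 39] -> largest is 39
  Remaining [-24, -38, -4, 4] -> largest is 4
  Remaining [-24, -38, -4] -> largest is -4
  Remaining [-24, -38] -> largest is -24
  Remaining [-38] -> largest is -38
Collecting the picks in order gives the descending list.
Final answer: [49, 39, 4, -4, -24, -38]


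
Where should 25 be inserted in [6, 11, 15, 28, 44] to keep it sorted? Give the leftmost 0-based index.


List is sorted: [6, 11, 15, 28, 44]
We need the leftmost position where 25 can be inserted, i.e. the first index whose element is >= 25 (or the end of the list if none is).
Binary search with low=0, high=5 (0-based indices):
  low=0, high=5, mid=2: a[2]=15 < 25, so low = 3
  low=3, high=5, mid=4: a[4]=44 >= 25, so high = 4
  low=3, high=4, mid=3: a[3]=28 >= 25, so high = 3
Now low = high = 3, so the insertion index is 3.
Final answer: 3


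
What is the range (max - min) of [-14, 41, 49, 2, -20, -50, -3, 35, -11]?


Maximum value: 49
Minimum value: -50
Range = 49 - (-50) = 99
Final answer: 99


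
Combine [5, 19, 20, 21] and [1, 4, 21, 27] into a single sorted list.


List A: [5, 19, 20, 21]
List B: [1, 4, 21, 27]
Repeatedly compare the front elements and take the smaller:
  5 vs 1 -> take 1
  5 vs 4 -> take 4
  5 vs 21 -> take 5
  19 vs 21 -> take 19
  20 vs 21 -> take 20
  21 vs 21 -> take 21
  A is exhausted; append the rest of B: [21, 27]
Final answer: [1, 4, 5, 19, 20, 21, 21, 27]


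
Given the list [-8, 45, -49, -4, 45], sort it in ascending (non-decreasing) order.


Original list: [-8, 45, -49, -4, 45]
Repeatedly take the smallest remaining element:
  Remaining [-8, 45, -49, -4, 45] -> smallest is -49
  Remaining [-8, 45, -4, 45] -> smallest is -8
  Remaining [45, -4, 45] -> smallest is -4
  Remaining [45, 45] -> smallest is 45
  Remaining [45] -> smallest is 45
Collecting the picks in order gives the sorted list.
Final answer: [-49, -8, -4, 45, 45]


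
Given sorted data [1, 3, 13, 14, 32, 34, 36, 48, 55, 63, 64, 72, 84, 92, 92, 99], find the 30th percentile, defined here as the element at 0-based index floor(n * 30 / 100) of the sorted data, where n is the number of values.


The dataset has n = 16 elements.
Index = floor(16 * 30 / 100) = floor(480 / 100) = floor(4.8) = 4
Counting from index 0 in the sorted data, the element at index 4 is 32.
Final answer: 32


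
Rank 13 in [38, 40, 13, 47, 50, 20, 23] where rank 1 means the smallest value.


Sort ascending: [13, 20, 23, 38, 40, 47, 50]
Find 13 in the sorted list.
13 is at position 1 (1-indexed).
Final answer: 1


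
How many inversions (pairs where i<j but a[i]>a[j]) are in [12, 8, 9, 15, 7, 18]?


For each element, count the later elements that are smaller than it:
  12 (index 0): smaller elements after it = [8, 9, 7] -> 3
  8 (index 1): smaller elements after it = [7] -> 1
  9 (index 2): smaller elements after it = [7] -> 1
  15 (index 3): smaller elements after it = [7] -> 1
  7 (index 4): smaller elements after it = [] -> 0
Total inversions = 3 + 1 + 1 + 1 + 0 = 6
Final answer: 6


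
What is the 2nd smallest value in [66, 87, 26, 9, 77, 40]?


Sort ascending: [9, 26, 40, 66, 77, 87]
The 2nd element (1-indexed) is at index 1.
Value = 26
Final answer: 26


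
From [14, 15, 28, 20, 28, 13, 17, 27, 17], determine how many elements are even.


Check each element:
  14 is even
  15 is odd
  28 is even
  20 is even
  28 is even
  13 is odd
  17 is odd
  27 is odd
  17 is odd
Evens: [14, 28, 20, 28]
Count of evens = 4
Final answer: 4


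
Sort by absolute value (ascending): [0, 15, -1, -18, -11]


Compute absolute values:
  |0| = 0
  |15| = 15
  |-1| = 1
  |-18| = 18
  |-11| = 11
Absolute values in increasing order: 0 < 1 < 11 < 15 < 18
Listing the original numbers in that order gives the answer.
Final answer: [0, -1, -11, 15, -18]


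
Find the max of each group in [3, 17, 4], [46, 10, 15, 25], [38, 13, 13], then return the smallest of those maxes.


Find max of each group:
  Group 1: [3, 17, 4] -> max = 17
  Group 2: [46, 10, 15, 25] -> max = 46
  Group 3: [38, 13, 13] -> max = 38
Maxes: [17, 46, 38]
Minimum of maxes = 17
Final answer: 17
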